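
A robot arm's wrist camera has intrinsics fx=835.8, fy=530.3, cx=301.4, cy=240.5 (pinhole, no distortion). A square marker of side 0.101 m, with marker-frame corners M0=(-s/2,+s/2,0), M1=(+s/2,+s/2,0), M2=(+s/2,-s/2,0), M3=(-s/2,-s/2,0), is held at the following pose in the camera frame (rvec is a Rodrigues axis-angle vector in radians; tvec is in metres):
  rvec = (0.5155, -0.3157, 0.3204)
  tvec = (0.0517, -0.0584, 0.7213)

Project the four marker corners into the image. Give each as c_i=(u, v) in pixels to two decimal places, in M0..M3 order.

c0=(286.64, 220.11) c1=(387.42, 236.43) c2=(436.56, 174.84) c3=(332.10, 154.10)

Intrinsics K: fx=835.8, fy=530.3, cx=301.4, cy=240.5
Marker side s = 0.101 m; corners in marker frame (Z=0):
  M0 = (-0.0505, +0.0505, 0)
  M1 = (+0.0505, +0.0505, 0)
  M2 = (+0.0505, -0.0505, 0)
  M3 = (-0.0505, -0.0505, 0)
rvec = (0.5155, -0.3157, 0.3204), |rvec| = θ = 0.68415 rad = 39.199°
Rodrigues: sinθ=0.63202, 1−cosθ=0.22504; R = I + sinθ·[k]× + (1−cosθ)·[k]×²:
    [+0.90272 -0.37423 -0.21223]
    [+0.21774 +0.82288 -0.52485]
    [+0.37105 +0.42758 +0.82431]
t = (0.0517, -0.0584, 0.7213) m
M0: Pc = R·M0+t = (-0.01279, -0.02784, +0.72415); u = 835.8·(-0.01279)/0.72415 + 301.4 = 286.6425, v = 530.3·(-0.02784)/0.72415 + 240.5 = 220.1123
M1: Pc = R·M1+t = (+0.07839, -0.00585, +0.76163); u = 835.8·(+0.07839)/0.76163 + 301.4 = 387.4225, v = 530.3·(-0.00585)/0.76163 + 240.5 = 236.4275
M2: Pc = R·M2+t = (+0.11619, -0.08896, +0.71845); u = 835.8·(+0.11619)/0.71845 + 301.4 = 436.5647, v = 530.3·(-0.08896)/0.71845 + 240.5 = 174.8371
M3: Pc = R·M3+t = (+0.02501, -0.11095, +0.68097); u = 835.8·(+0.02501)/0.68097 + 301.4 = 332.0979, v = 530.3·(-0.11095)/0.68097 + 240.5 = 154.0977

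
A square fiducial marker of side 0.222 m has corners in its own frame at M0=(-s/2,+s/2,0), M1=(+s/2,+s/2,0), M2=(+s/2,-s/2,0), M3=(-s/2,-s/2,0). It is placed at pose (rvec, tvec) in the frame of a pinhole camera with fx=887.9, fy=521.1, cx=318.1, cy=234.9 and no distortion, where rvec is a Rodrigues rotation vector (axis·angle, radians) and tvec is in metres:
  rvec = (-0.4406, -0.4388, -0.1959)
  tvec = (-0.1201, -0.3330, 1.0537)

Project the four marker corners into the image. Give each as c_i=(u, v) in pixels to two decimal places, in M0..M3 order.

c0=(144.60, 113.36) c1=(325.72, 115.09) c2=(277.71, 33.93) c3=(106.19, 24.56)

Intrinsics K: fx=887.9, fy=521.1, cx=318.1, cy=234.9
Marker side s = 0.222 m; corners in marker frame (Z=0):
  M0 = (-0.1110, +0.1110, 0)
  M1 = (+0.1110, +0.1110, 0)
  M2 = (+0.1110, -0.1110, 0)
  M3 = (-0.1110, -0.1110, 0)
rvec = (-0.4406, -0.4388, -0.1959), |rvec| = θ = 0.65196 rad = 37.355°
Rodrigues: sinθ=0.60674, 1−cosθ=0.20510; R = I + sinθ·[k]× + (1−cosθ)·[k]×²:
    [+0.88857 +0.27561 -0.36672]
    [-0.08902 +0.88781 +0.45152]
    [+0.45002 -0.36856 +0.81341]
t = (-0.1201, -0.3330, 1.0537) m
M0: Pc = R·M0+t = (-0.18814, -0.22457, +0.96284); u = 887.9·(-0.18814)/0.96284 + 318.1 = 144.6037, v = 521.1·(-0.22457)/0.96284 + 234.9 = 113.3588
M1: Pc = R·M1+t = (+0.00912, -0.24433, +1.06274); u = 887.9·(+0.00912)/1.06274 + 318.1 = 325.7226, v = 521.1·(-0.24433)/1.06274 + 234.9 = 115.0939
M2: Pc = R·M2+t = (-0.05206, -0.44143, +1.14456); u = 887.9·(-0.05206)/1.14456 + 318.1 = 277.7135, v = 521.1·(-0.44143)/1.14456 + 234.9 = 33.9253
M3: Pc = R·M3+t = (-0.24932, -0.42167, +1.04466); u = 887.9·(-0.24932)/1.04466 + 318.1 = 106.1892, v = 521.1·(-0.42167)/1.04466 + 234.9 = 24.5636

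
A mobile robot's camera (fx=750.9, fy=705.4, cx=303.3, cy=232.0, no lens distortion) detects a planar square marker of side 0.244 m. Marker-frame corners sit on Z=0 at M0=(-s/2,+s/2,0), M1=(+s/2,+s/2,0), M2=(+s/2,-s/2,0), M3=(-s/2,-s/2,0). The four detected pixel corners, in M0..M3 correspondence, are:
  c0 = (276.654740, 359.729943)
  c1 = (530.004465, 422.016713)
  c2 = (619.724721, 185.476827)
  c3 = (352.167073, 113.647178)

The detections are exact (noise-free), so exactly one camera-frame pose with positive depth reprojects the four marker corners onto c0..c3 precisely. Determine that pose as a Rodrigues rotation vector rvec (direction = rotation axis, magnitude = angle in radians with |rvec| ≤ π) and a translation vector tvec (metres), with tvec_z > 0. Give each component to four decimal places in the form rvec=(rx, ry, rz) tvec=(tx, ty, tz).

rvec=(0.1775, -0.0383, 0.2718) tvec=(0.1262, 0.0402, 0.6696)

Intrinsics K: fx=750.9, fy=705.4, cx=303.3, cy=232.0
Marker side s = 0.244 m; corners in marker frame (Z=0):
  M0 = (-0.1220, +0.1220, 0)
  M1 = (+0.1220, +0.1220, 0)
  M2 = (+0.1220, -0.1220, 0)
  M3 = (-0.1220, -0.1220, 0)
Detected image corners:
  c0 = (276.654740, 359.729943) px
  c1 = (530.004465, 422.016713) px
  c2 = (619.724721, 185.476827) px
  c3 = (352.167073, 113.647178) px
Planar DLT: solve 8×8 A·h = b for H (H[2,2]=1):
  H  [+1107.37533 -226.55627 +444.82350]
  H  [+299.04522 +1057.04657 +274.31317]
  H  [+0.09185 +0.25270 +1.00000]
B = K⁻¹H; ‖b₁‖=1.493400, ‖b₂‖=1.493400; λ = 2/(‖b₁‖+‖b₂‖) = 0.669613, sign → tz>0 ⇒ λ=+0.669613
r₁ = λ·B[:,0] = (+0.96266,+0.26365,+0.06150); r₂ = λ·B[:,1] = (-0.27038,+0.94777,+0.16921)
r₃ = r₁×r₂ = (-0.01368,-0.17952,+0.98366); SVD([r₁ r₂ r₃]) → R = UVᵀ:
  R  [+0.96266 -0.27038 -0.01368]
  R  [+0.26365 +0.94777 -0.17952]
  R  [+0.06150 +0.16921 +0.98366]
t = (+0.12620, +0.04017, +0.66961) m
tr R = 2.894082; θ = arccos((tr R − 1)/2) = 0.326904 rad = 18.730°
axis k = ((R−Rᵀ)₃₂, (R−Rᵀ)₁₃, (R−Rᵀ)₂₁) / (2 sinθ) = (+0.543014, -0.117066, +0.831523)
rvec = θ·k = (+0.177513, -0.038269, +0.271828)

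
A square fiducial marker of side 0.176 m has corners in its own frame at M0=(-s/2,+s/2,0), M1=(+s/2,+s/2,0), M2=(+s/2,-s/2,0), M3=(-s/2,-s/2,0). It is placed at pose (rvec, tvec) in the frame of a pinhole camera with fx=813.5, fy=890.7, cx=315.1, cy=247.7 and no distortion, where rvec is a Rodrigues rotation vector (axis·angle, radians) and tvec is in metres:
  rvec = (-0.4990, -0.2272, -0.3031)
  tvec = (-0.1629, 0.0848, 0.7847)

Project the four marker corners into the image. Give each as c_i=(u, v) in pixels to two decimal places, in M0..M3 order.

c0=(72.65, 468.00) c1=(261.10, 407.16) c2=(208.81, 238.44) c3=(35.09, 282.81)

Intrinsics K: fx=813.5, fy=890.7, cx=315.1, cy=247.7
Marker side s = 0.176 m; corners in marker frame (Z=0):
  M0 = (-0.0880, +0.0880, 0)
  M1 = (+0.0880, +0.0880, 0)
  M2 = (+0.0880, -0.0880, 0)
  M3 = (-0.0880, -0.0880, 0)
rvec = (-0.4990, -0.2272, -0.3031), |rvec| = θ = 0.62649 rad = 35.895°
Rodrigues: sinθ=0.58631, 1−cosθ=0.18991; R = I + sinθ·[k]× + (1−cosθ)·[k]×²:
    [+0.93057 +0.33851 -0.13944]
    [-0.22880 +0.83507 +0.50031]
    [+0.28581 -0.43367 +0.85454]
t = (-0.1629, 0.0848, 0.7847) m
M0: Pc = R·M0+t = (-0.21500, +0.17842, +0.72139); u = 813.5·(-0.21500)/0.72139 + 315.1 = 72.6454, v = 890.7·(+0.17842)/0.72139 + 247.7 = 467.9970
M1: Pc = R·M1+t = (-0.05122, +0.13815, +0.77169); u = 813.5·(-0.05122)/0.77169 + 315.1 = 261.1043, v = 890.7·(+0.13815)/0.77169 + 247.7 = 407.1574
M2: Pc = R·M2+t = (-0.11080, -0.00882, +0.84801); u = 813.5·(-0.11080)/0.84801 + 315.1 = 208.8105, v = 890.7·(-0.00882)/0.84801 + 247.7 = 238.4356
M3: Pc = R·M3+t = (-0.27458, +0.03145, +0.79771); u = 813.5·(-0.27458)/0.79771 + 315.1 = 35.0860, v = 890.7·(+0.03145)/0.79771 + 247.7 = 282.8146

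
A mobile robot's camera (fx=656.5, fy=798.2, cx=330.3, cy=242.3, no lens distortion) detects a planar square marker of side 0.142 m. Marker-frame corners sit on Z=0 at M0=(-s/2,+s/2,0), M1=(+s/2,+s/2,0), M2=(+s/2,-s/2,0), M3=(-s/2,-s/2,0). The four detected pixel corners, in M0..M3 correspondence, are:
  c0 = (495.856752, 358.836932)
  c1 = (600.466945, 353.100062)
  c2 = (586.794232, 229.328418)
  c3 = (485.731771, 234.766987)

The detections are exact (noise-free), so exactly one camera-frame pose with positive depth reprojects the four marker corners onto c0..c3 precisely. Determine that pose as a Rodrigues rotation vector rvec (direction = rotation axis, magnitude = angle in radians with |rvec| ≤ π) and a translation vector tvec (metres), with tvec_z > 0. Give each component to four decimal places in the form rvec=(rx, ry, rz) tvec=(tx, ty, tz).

Intrinsics K: fx=656.5, fy=798.2, cx=330.3, cy=242.3
Marker side s = 0.142 m; corners in marker frame (Z=0):
  M0 = (-0.0710, +0.0710, 0)
  M1 = (+0.0710, +0.0710, 0)
  M2 = (+0.0710, -0.0710, 0)
  M3 = (-0.0710, -0.0710, 0)
Detected image corners:
  c0 = (495.856752, 358.836932) px
  c1 = (600.466945, 353.100062) px
  c2 = (586.794232, 229.328418) px
  c3 = (485.731771, 234.766987) px
Planar DLT: solve 8×8 A·h = b for H (H[2,2]=1):
  H  [+727.21827 -48.30451 +542.13129]
  H  [-37.57789 +801.04914 +292.93510]
  H  [+0.00597 -0.24364 +1.00000]
B = K⁻¹H; ‖b₁‖=1.105816, ‖b₂‖=1.105816; λ = 2/(‖b₁‖+‖b₂‖) = 0.904310, sign → tz>0 ⇒ λ=+0.904310
r₁ = λ·B[:,0] = (+0.99901,-0.04421,+0.00540); r₂ = λ·B[:,1] = (+0.04431,+0.97442,-0.22033)
r₃ = r₁×r₂ = (+0.00448,+0.22035,+0.97541); SVD([r₁ r₂ r₃]) → R = UVᵀ:
  R  [+0.99901 +0.04431 +0.00448]
  R  [-0.04421 +0.97442 +0.22035]
  R  [+0.00540 -0.22033 +0.97541]
t = (+0.29179, +0.05737, +0.90431) m
tr R = 2.948838; θ = arccos((tr R − 1)/2) = 0.226674 rad = 12.987°
axis k = ((R−Rᵀ)₃₂, (R−Rᵀ)₁₃, (R−Rᵀ)₂₁) / (2 sinθ) = (-0.980412, -0.002028, -0.196949)
rvec = θ·k = (-0.222234, -0.000460, -0.044643)

rvec=(-0.2222, -0.0005, -0.0446) tvec=(0.2918, 0.0574, 0.9043)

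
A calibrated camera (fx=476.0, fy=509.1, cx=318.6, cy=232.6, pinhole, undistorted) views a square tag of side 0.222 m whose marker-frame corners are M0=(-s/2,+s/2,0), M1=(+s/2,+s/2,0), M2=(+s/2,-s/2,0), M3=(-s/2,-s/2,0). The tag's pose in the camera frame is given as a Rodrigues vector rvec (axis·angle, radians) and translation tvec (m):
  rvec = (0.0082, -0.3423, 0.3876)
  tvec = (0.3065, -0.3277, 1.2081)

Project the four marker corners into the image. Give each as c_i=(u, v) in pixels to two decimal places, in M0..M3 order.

c0=(387.52, 116.46) c1=(457.64, 157.00) c2=(487.65, 74.06) c3=(420.15, 28.81)

Intrinsics K: fx=476.0, fy=509.1, cx=318.6, cy=232.6
Marker side s = 0.222 m; corners in marker frame (Z=0):
  M0 = (-0.1110, +0.1110, 0)
  M1 = (+0.1110, +0.1110, 0)
  M2 = (+0.1110, -0.1110, 0)
  M3 = (-0.1110, -0.1110, 0)
rvec = (0.0082, -0.3423, 0.3876), |rvec| = θ = 0.51718 rad = 29.632°
Rodrigues: sinθ=0.49443, 1−cosθ=0.13078; R = I + sinθ·[k]× + (1−cosθ)·[k]×²:
    [+0.86925 -0.37192 -0.32569]
    [+0.36918 +0.92651 -0.07271]
    [+0.32880 -0.05703 +0.94268]
t = (0.3065, -0.3277, 1.2081) m
M0: Pc = R·M0+t = (+0.16873, -0.26584, +1.16527); u = 476.0·(+0.16873)/1.16527 + 318.6 = 387.5240, v = 509.1·(-0.26584)/1.16527 + 232.6 = 116.4579
M1: Pc = R·M1+t = (+0.36170, -0.18388, +1.23827); u = 476.0·(+0.36170)/1.23827 + 318.6 = 457.6419, v = 509.1·(-0.18388)/1.23827 + 232.6 = 157.0002
M2: Pc = R·M2+t = (+0.44427, -0.38956, +1.25093); u = 476.0·(+0.44427)/1.25093 + 318.6 = 487.6528, v = 509.1·(-0.38956)/1.25093 + 232.6 = 74.0561
M3: Pc = R·M3+t = (+0.25130, -0.47152, +1.17793); u = 476.0·(+0.25130)/1.17793 + 318.6 = 420.1482, v = 509.1·(-0.47152)/1.17793 + 232.6 = 28.8097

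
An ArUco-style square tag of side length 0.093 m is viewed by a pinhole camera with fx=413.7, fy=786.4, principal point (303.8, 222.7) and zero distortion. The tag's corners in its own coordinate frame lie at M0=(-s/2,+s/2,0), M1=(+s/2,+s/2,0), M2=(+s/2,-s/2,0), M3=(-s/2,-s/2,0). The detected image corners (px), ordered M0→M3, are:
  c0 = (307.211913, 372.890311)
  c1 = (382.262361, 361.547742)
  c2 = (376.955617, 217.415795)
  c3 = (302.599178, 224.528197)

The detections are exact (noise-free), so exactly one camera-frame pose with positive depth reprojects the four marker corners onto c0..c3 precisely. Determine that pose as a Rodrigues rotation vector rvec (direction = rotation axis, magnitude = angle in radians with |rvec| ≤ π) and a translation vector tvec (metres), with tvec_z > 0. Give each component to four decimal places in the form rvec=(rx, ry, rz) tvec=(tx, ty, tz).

rvec=(-0.0646, -0.1511, -0.0545) tvec=(0.0472, 0.0452, 0.5011)

Intrinsics K: fx=413.7, fy=786.4, cx=303.8, cy=222.7
Marker side s = 0.093 m; corners in marker frame (Z=0):
  M0 = (-0.0465, +0.0465, 0)
  M1 = (+0.0465, +0.0465, 0)
  M2 = (+0.0465, -0.0465, 0)
  M3 = (-0.0465, -0.0465, 0)
Detected image corners:
  c0 = (307.211913, 372.890311) px
  c1 = (382.262361, 361.547742) px
  c2 = (376.955617, 217.415795) px
  c3 = (302.599178, 224.528197) px
Planar DLT: solve 8×8 A·h = b for H (H[2,2]=1):
  H  [+907.09840 +12.29829 +342.77047]
  H  [-9.85139 +1536.92430 +293.62224]
  H  [+0.30345 -0.12004 +1.00000]
B = K⁻¹H; ‖b₁‖=1.995479, ‖b₂‖=1.995479; λ = 2/(‖b₁‖+‖b₂‖) = 0.501133, sign → tz>0 ⇒ λ=+0.501133
r₁ = λ·B[:,0] = (+0.98714,-0.04934,+0.15207); r₂ = λ·B[:,1] = (+0.05907,+0.99644,-0.06016)
r₃ = r₁×r₂ = (-0.14856,+0.06837,+0.98654); SVD([r₁ r₂ r₃]) → R = UVᵀ:
  R  [+0.98714 +0.05907 -0.14856]
  R  [-0.04934 +0.99644 +0.06837]
  R  [+0.15207 -0.06016 +0.98654]
t = (+0.04721, +0.04520, +0.50113) m
tr R = 2.970115; θ = arccos((tr R − 1)/2) = 0.173088 rad = 9.917°
axis k = ((R−Rᵀ)₃₂, (R−Rᵀ)₁₃, (R−Rᵀ)₂₁) / (2 sinθ) = (-0.373123, -0.872762, -0.314747)
rvec = θ·k = (-0.064583, -0.151065, -0.054479)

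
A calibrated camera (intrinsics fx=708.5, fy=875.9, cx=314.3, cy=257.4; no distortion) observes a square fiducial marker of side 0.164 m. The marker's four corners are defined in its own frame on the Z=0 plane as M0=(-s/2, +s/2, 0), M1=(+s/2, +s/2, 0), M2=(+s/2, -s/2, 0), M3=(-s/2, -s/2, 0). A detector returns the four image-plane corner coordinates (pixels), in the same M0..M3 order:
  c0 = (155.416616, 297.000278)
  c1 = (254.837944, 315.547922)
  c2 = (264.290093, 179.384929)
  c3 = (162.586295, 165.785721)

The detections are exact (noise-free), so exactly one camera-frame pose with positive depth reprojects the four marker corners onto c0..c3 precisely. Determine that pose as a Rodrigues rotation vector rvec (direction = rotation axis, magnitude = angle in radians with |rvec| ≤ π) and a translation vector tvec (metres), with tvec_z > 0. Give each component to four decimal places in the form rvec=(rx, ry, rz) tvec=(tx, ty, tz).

Intrinsics K: fx=708.5, fy=875.9, cx=314.3, cy=257.4
Marker side s = 0.164 m; corners in marker frame (Z=0):
  M0 = (-0.0820, +0.0820, 0)
  M1 = (+0.0820, +0.0820, 0)
  M2 = (+0.0820, -0.0820, 0)
  M3 = (-0.0820, -0.0820, 0)
Detected image corners:
  c0 = (155.416616, 297.000278) px
  c1 = (254.837944, 315.547922) px
  c2 = (264.290093, 179.384929) px
  c3 = (162.586295, 165.785721) px
Planar DLT: solve 8×8 A·h = b for H (H[2,2]=1):
  H  [+562.90049 -25.72564 +208.25299]
  H  [+40.70327 +843.26674 +239.92147]
  H  [-0.23995 +0.11857 +1.00000]
B = K⁻¹H; ‖b₁‖=0.939660, ‖b₂‖=0.939660; λ = 2/(‖b₁‖+‖b₂‖) = 1.064214, sign → tz>0 ⇒ λ=+1.064214
r₁ = λ·B[:,0] = (+0.95880,+0.12450,-0.25536); r₂ = λ·B[:,1] = (-0.09462,+0.98748,+0.12618)
r₃ = r₁×r₂ = (+0.26788,-0.09682,+0.95858); SVD([r₁ r₂ r₃]) → R = UVᵀ:
  R  [+0.95880 -0.09462 +0.26788]
  R  [+0.12450 +0.98748 -0.09682]
  R  [-0.25536 +0.12618 +0.95858]
t = (-0.15929, -0.02124, +1.06421) m
tr R = 2.904858; θ = arccos((tr R − 1)/2) = 0.309687 rad = 17.744°
axis k = ((R−Rᵀ)₃₂, (R−Rᵀ)₁₃, (R−Rᵀ)₂₁) / (2 sinθ) = (+0.365857, +0.858440, +0.359485)
rvec = θ·k = (+0.113301, +0.265848, +0.111328)

rvec=(0.1133, 0.2658, 0.1113) tvec=(-0.1593, -0.0212, 1.0642)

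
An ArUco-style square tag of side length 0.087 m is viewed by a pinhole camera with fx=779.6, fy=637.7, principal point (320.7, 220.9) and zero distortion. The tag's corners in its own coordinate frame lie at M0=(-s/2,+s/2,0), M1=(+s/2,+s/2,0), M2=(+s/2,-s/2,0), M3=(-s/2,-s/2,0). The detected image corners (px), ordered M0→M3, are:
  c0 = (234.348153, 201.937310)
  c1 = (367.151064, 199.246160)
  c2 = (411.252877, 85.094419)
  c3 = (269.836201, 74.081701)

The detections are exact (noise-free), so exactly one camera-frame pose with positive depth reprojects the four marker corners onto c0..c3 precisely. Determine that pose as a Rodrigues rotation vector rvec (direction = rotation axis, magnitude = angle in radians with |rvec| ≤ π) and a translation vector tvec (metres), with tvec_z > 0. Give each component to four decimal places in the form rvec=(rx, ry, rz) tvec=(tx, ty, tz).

rvec=(0.5415, -0.5559, 0.1163) tvec=(0.0015, -0.0512, 0.4196)

Intrinsics K: fx=779.6, fy=637.7, cx=320.7, cy=220.9
Marker side s = 0.087 m; corners in marker frame (Z=0):
  M0 = (-0.0435, +0.0435, 0)
  M1 = (+0.0435, +0.0435, 0)
  M2 = (+0.0435, -0.0435, 0)
  M3 = (-0.0435, -0.0435, 0)
Detected image corners:
  c0 = (234.348153, 201.937310) px
  c1 = (367.151064, 199.246160) px
  c2 = (411.252877, 85.094419) px
  c3 = (269.836201, 74.081701) px
Planar DLT: solve 8×8 A·h = b for H (H[2,2]=1):
  H  [+1979.02196 -110.93041 +323.47475]
  H  [+221.20899 +1539.08226 +143.07054]
  H  [+1.26430 +1.08906 +1.00000]
B = K⁻¹H; ‖b₁‖=2.383436, ‖b₂‖=2.383436; λ = 2/(‖b₁‖+‖b₂‖) = 0.419562, sign → tz>0 ⇒ λ=+0.419562
r₁ = λ·B[:,0] = (+0.84685,-0.03821,+0.53045); r₂ = λ·B[:,1] = (-0.24767,+0.85433,+0.45693)
r₃ = r₁×r₂ = (-0.47064,-0.51833,+0.71403); SVD([r₁ r₂ r₃]) → R = UVᵀ:
  R  [+0.84685 -0.24767 -0.47064]
  R  [-0.03821 +0.85433 -0.51833]
  R  [+0.53045 +0.45693 +0.71403]
t = (+0.00149, -0.05121, +0.41956) m
tr R = 2.415211; θ = arccos((tr R − 1)/2) = 0.784693 rad = 44.960°
axis k = ((R−Rᵀ)₃₂, (R−Rᵀ)₁₃, (R−Rᵀ)₂₁) / (2 sinθ) = (+0.690098, -0.708376, +0.148213)
rvec = θ·k = (+0.541515, -0.555858, +0.116301)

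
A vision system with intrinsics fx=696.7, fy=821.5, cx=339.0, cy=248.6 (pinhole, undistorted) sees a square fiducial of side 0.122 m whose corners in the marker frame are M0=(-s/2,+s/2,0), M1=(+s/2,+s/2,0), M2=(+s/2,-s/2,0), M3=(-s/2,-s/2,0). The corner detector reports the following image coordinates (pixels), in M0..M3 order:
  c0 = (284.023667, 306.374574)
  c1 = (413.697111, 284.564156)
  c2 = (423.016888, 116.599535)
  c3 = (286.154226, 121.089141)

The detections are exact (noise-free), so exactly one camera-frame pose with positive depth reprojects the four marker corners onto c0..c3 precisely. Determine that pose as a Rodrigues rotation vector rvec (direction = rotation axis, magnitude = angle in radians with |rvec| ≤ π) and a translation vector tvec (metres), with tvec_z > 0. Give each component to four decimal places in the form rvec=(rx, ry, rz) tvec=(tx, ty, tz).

Intrinsics K: fx=696.7, fy=821.5, cx=339.0, cy=248.6
Marker side s = 0.122 m; corners in marker frame (Z=0):
  M0 = (-0.0610, +0.0610, 0)
  M1 = (+0.0610, +0.0610, 0)
  M2 = (+0.0610, -0.0610, 0)
  M3 = (-0.0610, -0.0610, 0)
Detected image corners:
  c0 = (284.023667, 306.374574) px
  c1 = (413.697111, 284.564156) px
  c2 = (423.016888, 116.599535) px
  c3 = (286.154226, 121.089141) px
Planar DLT: solve 8×8 A·h = b for H (H[2,2]=1):
  H  [+1386.74509 +119.77097 +355.05144]
  H  [+64.03390 +1543.18153 +209.39648]
  H  [+0.83942 +0.47824 +1.00000]
B = K⁻¹H; ‖b₁‖=1.799545, ‖b₂‖=1.799545; λ = 2/(‖b₁‖+‖b₂‖) = 0.555696, sign → tz>0 ⇒ λ=+0.555696
r₁ = λ·B[:,0] = (+0.87911,-0.09784,+0.46646); r₂ = λ·B[:,1] = (-0.03378,+0.96345,+0.26575)
r₃ = r₁×r₂ = (-0.47542,-0.24939,+0.84367); SVD([r₁ r₂ r₃]) → R = UVᵀ:
  R  [+0.87911 -0.03378 -0.47542]
  R  [-0.09784 +0.96345 -0.24939]
  R  [+0.46646 +0.26575 +0.84367]
t = (+0.01280, -0.02652, +0.55570) m
tr R = 2.686236; θ = arccos((tr R − 1)/2) = 0.567741 rad = 32.529°
axis k = ((R−Rᵀ)₃₂, (R−Rᵀ)₁₃, (R−Rᵀ)₂₁) / (2 sinθ) = (+0.478997, -0.875793, -0.059569)
rvec = θ·k = (+0.271946, -0.497224, -0.033820)

rvec=(0.2719, -0.4972, -0.0338) tvec=(0.0128, -0.0265, 0.5557)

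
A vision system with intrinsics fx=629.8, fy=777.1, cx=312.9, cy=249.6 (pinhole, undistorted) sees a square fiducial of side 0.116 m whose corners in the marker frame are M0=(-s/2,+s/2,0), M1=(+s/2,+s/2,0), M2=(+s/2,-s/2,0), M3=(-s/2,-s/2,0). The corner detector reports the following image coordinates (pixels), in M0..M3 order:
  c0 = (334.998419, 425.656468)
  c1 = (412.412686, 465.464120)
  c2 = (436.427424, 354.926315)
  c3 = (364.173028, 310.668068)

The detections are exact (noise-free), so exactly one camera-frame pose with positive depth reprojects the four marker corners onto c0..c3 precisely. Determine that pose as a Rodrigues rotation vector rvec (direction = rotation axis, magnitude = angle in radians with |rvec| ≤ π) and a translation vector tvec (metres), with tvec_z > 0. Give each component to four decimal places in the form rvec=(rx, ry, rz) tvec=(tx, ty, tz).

rvec=(-0.2483, -0.4570, 0.3961) tvec=(0.0913, 0.1360, 0.7612)

Intrinsics K: fx=629.8, fy=777.1, cx=312.9, cy=249.6
Marker side s = 0.116 m; corners in marker frame (Z=0):
  M0 = (-0.0580, +0.0580, 0)
  M1 = (+0.0580, +0.0580, 0)
  M2 = (+0.0580, -0.0580, 0)
  M3 = (-0.0580, -0.0580, 0)
Detected image corners:
  c0 = (334.998419, 425.656468) px
  c1 = (412.412686, 465.464120) px
  c2 = (436.427424, 354.926315) px
  c3 = (364.173028, 310.668068) px
Planar DLT: solve 8×8 A·h = b for H (H[2,2]=1):
  H  [+836.57418 -390.43010 +388.40197]
  H  [+555.88760 +808.82839 +388.41622]
  H  [+0.49609 -0.41810 +1.00000]
B = K⁻¹H; ‖b₁‖=1.313632, ‖b₂‖=1.313632; λ = 2/(‖b₁‖+‖b₂‖) = 0.761248, sign → tz>0 ⇒ λ=+0.761248
r₁ = λ·B[:,0] = (+0.82355,+0.42325,+0.37765); r₂ = λ·B[:,1] = (-0.31379,+0.89456,-0.31828)
r₃ = r₁×r₂ = (-0.47254,+0.14362,+0.86953); SVD([r₁ r₂ r₃]) → R = UVᵀ:
  R  [+0.82355 -0.31379 -0.47254]
  R  [+0.42325 +0.89456 +0.14362]
  R  [+0.37765 -0.31828 +0.86953]
t = (+0.09126, +0.13598, +0.76125) m
tr R = 2.587640; θ = arccos((tr R − 1)/2) = 0.653732 rad = 37.456°
axis k = ((R−Rᵀ)₃₂, (R−Rᵀ)₁₃, (R−Rᵀ)₂₁) / (2 sinθ) = (-0.379750, -0.698996, +0.605966)
rvec = θ·k = (-0.248255, -0.456956, +0.396139)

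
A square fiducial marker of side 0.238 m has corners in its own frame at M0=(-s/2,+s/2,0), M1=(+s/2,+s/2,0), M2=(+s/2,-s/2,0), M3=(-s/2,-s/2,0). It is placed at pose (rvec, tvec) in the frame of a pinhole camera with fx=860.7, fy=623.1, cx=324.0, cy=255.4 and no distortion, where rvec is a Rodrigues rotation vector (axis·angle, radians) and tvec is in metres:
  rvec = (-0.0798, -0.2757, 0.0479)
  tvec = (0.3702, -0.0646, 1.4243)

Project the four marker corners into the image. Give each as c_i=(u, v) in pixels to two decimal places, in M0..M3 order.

Intrinsics K: fx=860.7, fy=623.1, cx=324.0, cy=255.4
Marker side s = 0.238 m; corners in marker frame (Z=0):
  M0 = (-0.1190, +0.1190, 0)
  M1 = (+0.1190, +0.1190, 0)
  M2 = (+0.1190, -0.1190, 0)
  M3 = (-0.1190, -0.1190, 0)
rvec = (-0.0798, -0.2757, 0.0479), |rvec| = θ = 0.29099 rad = 16.672°
Rodrigues: sinθ=0.28690, 1−cosθ=0.04204; R = I + sinθ·[k]× + (1−cosθ)·[k]×²:
    [+0.96112 -0.03630 -0.27372]
    [+0.05815 +0.99570 +0.07212]
    [+0.26993 -0.08524 +0.95910]
t = (0.3702, -0.0646, 1.4243) m
M0: Pc = R·M0+t = (+0.25151, +0.04697, +1.38204); u = 860.7·(+0.25151)/1.38204 + 324.0 = 480.6323, v = 623.1·(+0.04697)/1.38204 + 255.4 = 276.5760
M1: Pc = R·M1+t = (+0.48025, +0.06081, +1.44628); u = 860.7·(+0.48025)/1.44628 + 324.0 = 609.8054, v = 623.1·(+0.06081)/1.44628 + 255.4 = 281.5979
M2: Pc = R·M2+t = (+0.48889, -0.17617, +1.46656); u = 860.7·(+0.48889)/1.46656 + 324.0 = 610.9229, v = 623.1·(-0.17617)/1.46656 + 255.4 = 180.5513
M3: Pc = R·M3+t = (+0.26015, -0.19001, +1.40232); u = 860.7·(+0.26015)/1.40232 + 324.0 = 483.6696, v = 623.1·(-0.19001)/1.40232 + 255.4 = 170.9728

c0=(480.63, 276.58) c1=(609.81, 281.60) c2=(610.92, 180.55) c3=(483.67, 170.97)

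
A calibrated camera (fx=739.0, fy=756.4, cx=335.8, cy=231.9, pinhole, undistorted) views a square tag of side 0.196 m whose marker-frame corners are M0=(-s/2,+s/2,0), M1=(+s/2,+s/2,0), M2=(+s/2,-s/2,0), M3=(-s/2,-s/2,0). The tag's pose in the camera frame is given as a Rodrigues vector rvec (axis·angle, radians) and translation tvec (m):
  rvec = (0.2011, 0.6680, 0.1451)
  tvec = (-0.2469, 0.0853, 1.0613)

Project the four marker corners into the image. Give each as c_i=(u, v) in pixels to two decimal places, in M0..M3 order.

Intrinsics K: fx=739.0, fy=756.4, cx=335.8, cy=231.9
Marker side s = 0.196 m; corners in marker frame (Z=0):
  M0 = (-0.0980, +0.0980, 0)
  M1 = (+0.0980, +0.0980, 0)
  M2 = (+0.0980, -0.0980, 0)
  M3 = (-0.0980, -0.0980, 0)
rvec = (0.2011, 0.6680, 0.1451), |rvec| = θ = 0.71254 rad = 40.826°
Rodrigues: sinθ=0.65376, 1−cosθ=0.24330; R = I + sinθ·[k]× + (1−cosθ)·[k]×²:
    [+0.77608 -0.06876 +0.62687]
    [+0.19750 +0.97053 -0.13806]
    [-0.59891 +0.23096 +0.76679]
t = (-0.2469, 0.0853, 1.0613) m
M0: Pc = R·M0+t = (-0.32969, +0.16106, +1.14263); u = 739.0·(-0.32969)/1.14263 + 335.8 = 122.5686, v = 756.4·(+0.16106)/1.14263 + 231.9 = 338.5169
M1: Pc = R·M1+t = (-0.17758, +0.19977, +1.02524); u = 739.0·(-0.17758)/1.02524 + 335.8 = 207.7976, v = 756.4·(+0.19977)/1.02524 + 231.9 = 379.2840
M2: Pc = R·M2+t = (-0.16411, +0.00954, +0.97997); u = 739.0·(-0.16411)/0.97997 + 335.8 = 212.0473, v = 756.4·(+0.00954)/0.97997 + 231.9 = 239.2660
M3: Pc = R·M3+t = (-0.31622, -0.02917, +1.09736); u = 739.0·(-0.31622)/1.09736 + 335.8 = 122.8479, v = 756.4·(-0.02917)/1.09736 + 231.9 = 211.7952

c0=(122.57, 338.52) c1=(207.80, 379.28) c2=(212.05, 239.27) c3=(122.85, 211.80)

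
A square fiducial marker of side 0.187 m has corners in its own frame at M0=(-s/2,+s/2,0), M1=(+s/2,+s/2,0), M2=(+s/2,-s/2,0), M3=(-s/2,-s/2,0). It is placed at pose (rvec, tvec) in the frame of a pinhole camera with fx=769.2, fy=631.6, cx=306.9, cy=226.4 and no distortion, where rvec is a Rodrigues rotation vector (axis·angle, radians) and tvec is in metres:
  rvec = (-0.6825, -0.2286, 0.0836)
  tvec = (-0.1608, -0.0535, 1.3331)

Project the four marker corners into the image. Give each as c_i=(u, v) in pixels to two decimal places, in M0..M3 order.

Intrinsics K: fx=769.2, fy=631.6, cx=306.9, cy=226.4
Marker side s = 0.187 m; corners in marker frame (Z=0):
  M0 = (-0.0935, +0.0935, 0)
  M1 = (+0.0935, +0.0935, 0)
  M2 = (+0.0935, -0.0935, 0)
  M3 = (-0.0935, -0.0935, 0)
rvec = (-0.6825, -0.2286, 0.0836), |rvec| = θ = 0.72461 rad = 41.517°
Rodrigues: sinθ=0.66284, 1−cosθ=0.25124; R = I + sinθ·[k]× + (1−cosθ)·[k]×²:
    [+0.97165 -0.00182 -0.23642]
    [+0.15113 +0.77377 +0.61518]
    [+0.18181 -0.63347 +0.75211]
t = (-0.1608, -0.0535, 1.3331) m
M0: Pc = R·M0+t = (-0.25182, +0.00472, +1.25687); u = 769.2·(-0.25182)/1.25687 + 306.9 = 152.7876, v = 631.6·(+0.00472)/1.25687 + 226.4 = 228.7701
M1: Pc = R·M1+t = (-0.07012, +0.03298, +1.29087); u = 769.2·(-0.07012)/1.29087 + 306.9 = 265.1167, v = 631.6·(+0.03298)/1.29087 + 226.4 = 242.5354
M2: Pc = R·M2+t = (-0.06978, -0.11172, +1.40933); u = 769.2·(-0.06978)/1.40933 + 306.9 = 268.8143, v = 631.6·(-0.11172)/1.40933 + 226.4 = 176.3335
M3: Pc = R·M3+t = (-0.25148, -0.13998, +1.37533); u = 769.2·(-0.25148)/1.37533 + 306.9 = 166.2517, v = 631.6·(-0.13998)/1.37533 + 226.4 = 162.1173

c0=(152.79, 228.77) c1=(265.12, 242.54) c2=(268.81, 176.33) c3=(166.25, 162.12)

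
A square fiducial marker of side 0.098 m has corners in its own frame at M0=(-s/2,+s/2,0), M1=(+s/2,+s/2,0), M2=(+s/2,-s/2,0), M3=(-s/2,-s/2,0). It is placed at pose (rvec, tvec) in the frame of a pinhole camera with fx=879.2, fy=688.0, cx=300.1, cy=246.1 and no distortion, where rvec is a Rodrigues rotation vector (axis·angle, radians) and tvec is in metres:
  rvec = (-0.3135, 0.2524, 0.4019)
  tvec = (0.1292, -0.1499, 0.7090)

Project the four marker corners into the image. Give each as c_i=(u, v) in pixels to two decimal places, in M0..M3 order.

c0=(380.45, 126.35) c1=(496.38, 154.99) c2=(540.76, 74.74) c3=(426.88, 50.25)

Intrinsics K: fx=879.2, fy=688.0, cx=300.1, cy=246.1
Marker side s = 0.098 m; corners in marker frame (Z=0):
  M0 = (-0.0490, +0.0490, 0)
  M1 = (+0.0490, +0.0490, 0)
  M2 = (+0.0490, -0.0490, 0)
  M3 = (-0.0490, -0.0490, 0)
rvec = (-0.3135, 0.2524, 0.4019), |rvec| = θ = 0.56878 rad = 32.589°
Rodrigues: sinθ=0.53861, 1−cosθ=0.15744; R = I + sinθ·[k]× + (1−cosθ)·[k]×²:
    [+0.89039 -0.41909 +0.17769]
    [+0.34207 +0.87356 +0.34623]
    [-0.30033 -0.24750 +0.92117]
t = (0.1292, -0.1499, 0.7090) m
M0: Pc = R·M0+t = (+0.06504, -0.12386, +0.71159); u = 879.2·(+0.06504)/0.71159 + 300.1 = 380.4546, v = 688.0·(-0.12386)/0.71159 + 246.1 = 126.3489
M1: Pc = R·M1+t = (+0.15229, -0.09033, +0.68216); u = 879.2·(+0.15229)/0.68216 + 300.1 = 496.3845, v = 688.0·(-0.09033)/0.68216 + 246.1 = 154.9921
M2: Pc = R·M2+t = (+0.19336, -0.17594, +0.70641); u = 879.2·(+0.19336)/0.70641 + 300.1 = 540.7613, v = 688.0·(-0.17594)/0.70641 + 246.1 = 74.7426
M3: Pc = R·M3+t = (+0.10611, -0.20947, +0.73584); u = 879.2·(+0.10611)/0.73584 + 300.1 = 426.8777, v = 688.0·(-0.20947)/0.73584 + 246.1 = 50.2533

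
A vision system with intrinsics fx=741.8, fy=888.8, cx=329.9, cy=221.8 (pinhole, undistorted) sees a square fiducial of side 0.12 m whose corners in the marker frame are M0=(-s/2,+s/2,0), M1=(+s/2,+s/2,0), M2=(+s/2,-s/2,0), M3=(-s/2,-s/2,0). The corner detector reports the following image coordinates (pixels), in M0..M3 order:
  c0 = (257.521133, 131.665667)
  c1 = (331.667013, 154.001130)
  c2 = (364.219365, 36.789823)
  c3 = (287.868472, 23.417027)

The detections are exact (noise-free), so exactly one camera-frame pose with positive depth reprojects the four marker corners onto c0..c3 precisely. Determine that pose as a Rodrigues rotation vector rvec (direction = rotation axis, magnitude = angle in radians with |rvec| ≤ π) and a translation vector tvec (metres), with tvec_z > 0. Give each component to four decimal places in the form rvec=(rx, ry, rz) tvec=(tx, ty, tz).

Intrinsics K: fx=741.8, fy=888.8, cx=329.9, cy=221.8
Marker side s = 0.12 m; corners in marker frame (Z=0):
  M0 = (-0.0600, +0.0600, 0)
  M1 = (+0.0600, +0.0600, 0)
  M2 = (+0.0600, -0.0600, 0)
  M3 = (-0.0600, -0.0600, 0)
Detected image corners:
  c0 = (257.521133, 131.665667) px
  c1 = (331.667013, 154.001130) px
  c2 = (364.219365, 36.789823) px
  c3 = (287.868472, 23.417027) px
Planar DLT: solve 8×8 A·h = b for H (H[2,2]=1):
  H  [+422.99406 -271.24182 +308.86325]
  H  [+91.84651 +935.28945 +86.01236]
  H  [-0.65769 -0.03069 +1.00000]
B = K⁻¹H; ‖b₁‖=1.117306, ‖b₂‖=1.117306; λ = 2/(‖b₁‖+‖b₂‖) = 0.895010, sign → tz>0 ⇒ λ=+0.895010
r₁ = λ·B[:,0] = (+0.77214,+0.23938,-0.58864); r₂ = λ·B[:,1] = (-0.31505,+0.94868,-0.02746)
r₃ = r₁×r₂ = (+0.55185,+0.20666,+0.80793); SVD([r₁ r₂ r₃]) → R = UVᵀ:
  R  [+0.77214 -0.31505 +0.55185]
  R  [+0.23938 +0.94868 +0.20666]
  R  [-0.58864 -0.02746 +0.80793]
t = (-0.02538, -0.13674, +0.89501) m
tr R = 2.528751; θ = arccos((tr R − 1)/2) = 0.700724 rad = 40.149°
axis k = ((R−Rᵀ)₃₂, (R−Rᵀ)₁₃, (R−Rᵀ)₂₁) / (2 sinθ) = (-0.181552, +0.884413, +0.429945)
rvec = θ·k = (-0.127218, +0.619729, +0.301273)

rvec=(-0.1272, 0.6197, 0.3013) tvec=(-0.0254, -0.1367, 0.8950)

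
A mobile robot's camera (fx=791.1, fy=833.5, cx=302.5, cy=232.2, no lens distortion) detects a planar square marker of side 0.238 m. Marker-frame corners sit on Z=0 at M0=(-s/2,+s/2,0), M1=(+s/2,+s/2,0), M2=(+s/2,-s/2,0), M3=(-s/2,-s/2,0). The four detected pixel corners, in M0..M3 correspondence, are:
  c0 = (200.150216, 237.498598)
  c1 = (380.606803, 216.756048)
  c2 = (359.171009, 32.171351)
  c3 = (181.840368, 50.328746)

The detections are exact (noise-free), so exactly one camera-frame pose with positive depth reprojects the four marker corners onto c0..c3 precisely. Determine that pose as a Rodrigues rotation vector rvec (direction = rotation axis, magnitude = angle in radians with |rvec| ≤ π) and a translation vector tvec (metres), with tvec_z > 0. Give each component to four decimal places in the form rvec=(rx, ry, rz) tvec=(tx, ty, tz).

rvec=(-0.0856, -0.0479, -0.1112) tvec=(-0.0286, -0.1242, 1.0464)

Intrinsics K: fx=791.1, fy=833.5, cx=302.5, cy=232.2
Marker side s = 0.238 m; corners in marker frame (Z=0):
  M0 = (-0.1190, +0.1190, 0)
  M1 = (+0.1190, +0.1190, 0)
  M2 = (+0.1190, -0.1190, 0)
  M3 = (-0.1190, -0.1190, 0)
Detected image corners:
  c0 = (200.150216, 237.498598) px
  c1 = (380.606803, 216.756048) px
  c2 = (359.171009, 32.171351) px
  c3 = (181.840368, 50.328746) px
Planar DLT: solve 8×8 A·h = b for H (H[2,2]=1):
  H  [+765.66209 +61.38562 +280.88272]
  H  [-74.93918 +770.36462 +133.25699]
  H  [+0.05017 -0.07899 +1.00000]
B = K⁻¹H; ‖b₁‖=0.955650, ‖b₂‖=0.955650; λ = 2/(‖b₁‖+‖b₂‖) = 1.046408, sign → tz>0 ⇒ λ=+1.046408
r₁ = λ·B[:,0] = (+0.99269,-0.10871,+0.05250); r₂ = λ·B[:,1] = (+0.11280,+0.99017,-0.08266)
r₃ = r₁×r₂ = (-0.04300,+0.08798,+0.99519); SVD([r₁ r₂ r₃]) → R = UVᵀ:
  R  [+0.99269 +0.11280 -0.04300]
  R  [-0.10871 +0.99017 +0.08798]
  R  [+0.05250 -0.08266 +0.99519]
t = (-0.02859, -0.12422, +1.04641) m
tr R = 2.978054; θ = arccos((tr R − 1)/2) = 0.148278 rad = 8.496°
axis k = ((R−Rᵀ)₃₂, (R−Rᵀ)₁₃, (R−Rᵀ)₂₁) / (2 sinθ) = (-0.577502, -0.323203, -0.749688)
rvec = θ·k = (-0.085631, -0.047924, -0.111162)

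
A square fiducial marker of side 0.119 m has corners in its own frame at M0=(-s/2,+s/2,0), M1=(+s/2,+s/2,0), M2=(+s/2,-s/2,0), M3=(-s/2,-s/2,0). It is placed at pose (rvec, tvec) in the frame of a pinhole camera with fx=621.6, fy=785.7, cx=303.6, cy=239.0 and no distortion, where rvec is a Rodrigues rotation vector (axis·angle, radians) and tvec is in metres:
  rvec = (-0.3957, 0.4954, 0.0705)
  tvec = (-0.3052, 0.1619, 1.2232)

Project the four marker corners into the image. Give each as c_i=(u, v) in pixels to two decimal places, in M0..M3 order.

Intrinsics K: fx=621.6, fy=785.7, cx=303.6, cy=239.0
Marker side s = 0.119 m; corners in marker frame (Z=0):
  M0 = (-0.0595, +0.0595, 0)
  M1 = (+0.0595, +0.0595, 0)
  M2 = (+0.0595, -0.0595, 0)
  M3 = (-0.0595, -0.0595, 0)
rvec = (-0.3957, 0.4954, 0.0705), |rvec| = θ = 0.63794 rad = 36.551°
Rodrigues: sinθ=0.59554, 1−cosθ=0.19668; R = I + sinθ·[k]× + (1−cosθ)·[k]×²:
    [+0.87899 -0.16055 +0.44899]
    [-0.02892 +0.92193 +0.38628]
    [-0.47596 -0.35252 +0.80573]
t = (-0.3052, 0.1619, 1.2232) m
M0: Pc = R·M0+t = (-0.36705, +0.21848, +1.23054); u = 621.6·(-0.36705)/1.23054 + 303.6 = 118.1861, v = 785.7·(+0.21848)/1.23054 + 239.0 = 378.4962
M1: Pc = R·M1+t = (-0.26245, +0.21503, +1.17391); u = 621.6·(-0.26245)/1.17391 + 303.6 = 164.6275, v = 785.7·(+0.21503)/1.17391 + 239.0 = 382.9231
M2: Pc = R·M2+t = (-0.24335, +0.10532, +1.21586); u = 621.6·(-0.24335)/1.21586 + 303.6 = 179.1900, v = 785.7·(+0.10532)/1.21586 + 239.0 = 307.0619
M3: Pc = R·M3+t = (-0.34795, +0.10877, +1.27249); u = 621.6·(-0.34795)/1.27249 + 303.6 = 133.6314, v = 785.7·(+0.10877)/1.27249 + 239.0 = 306.1575

c0=(118.19, 378.50) c1=(164.63, 382.92) c2=(179.19, 307.06) c3=(133.63, 306.16)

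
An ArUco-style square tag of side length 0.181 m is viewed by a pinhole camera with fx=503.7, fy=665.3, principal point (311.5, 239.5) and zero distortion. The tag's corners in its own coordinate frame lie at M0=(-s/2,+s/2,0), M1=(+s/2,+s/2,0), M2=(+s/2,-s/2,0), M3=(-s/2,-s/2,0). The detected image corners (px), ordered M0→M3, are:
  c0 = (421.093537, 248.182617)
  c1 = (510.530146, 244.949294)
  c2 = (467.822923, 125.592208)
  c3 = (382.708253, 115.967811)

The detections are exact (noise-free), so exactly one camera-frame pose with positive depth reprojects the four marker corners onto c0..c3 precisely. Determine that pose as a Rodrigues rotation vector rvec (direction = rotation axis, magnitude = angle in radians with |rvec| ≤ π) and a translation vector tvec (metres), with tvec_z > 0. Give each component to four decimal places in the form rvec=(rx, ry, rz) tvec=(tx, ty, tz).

rvec=(-0.5046, -0.4655, -0.1393) tvec=(0.2146, -0.0706, 0.7988)

Intrinsics K: fx=503.7, fy=665.3, cx=311.5, cy=239.5
Marker side s = 0.181 m; corners in marker frame (Z=0):
  M0 = (-0.0905, +0.0905, 0)
  M1 = (+0.0905, +0.0905, 0)
  M2 = (+0.0905, -0.0905, 0)
  M3 = (-0.0905, -0.0905, 0)
Detected image corners:
  c0 = (421.093537, 248.182617) px
  c1 = (510.530146, 244.949294) px
  c2 = (467.822923, 125.592208) px
  c3 = (382.708253, 115.967811) px
Planar DLT: solve 8×8 A·h = b for H (H[2,2]=1):
  H  [+739.35496 -17.00641 +446.82835]
  H  [+125.65764 +593.47283 +180.66960]
  H  [+0.57852 -0.54236 +1.00000]
B = K⁻¹H; ‖b₁‖=1.251931, ‖b₂‖=1.251931; λ = 2/(‖b₁‖+‖b₂‖) = 0.798766, sign → tz>0 ⇒ λ=+0.798766
r₁ = λ·B[:,0] = (+0.88669,-0.01549,+0.46211); r₂ = λ·B[:,1] = (+0.24095,+0.86848,-0.43322)
r₃ = r₁×r₂ = (-0.39462,+0.49548,+0.77381); SVD([r₁ r₂ r₃]) → R = UVᵀ:
  R  [+0.88669 +0.24095 -0.39462]
  R  [-0.01549 +0.86848 +0.49548]
  R  [+0.46211 -0.43322 +0.77381]
t = (+0.21460, -0.07063, +0.79877) m
tr R = 2.528981; θ = arccos((tr R − 1)/2) = 0.700546 rad = 40.138°
axis k = ((R−Rᵀ)₃₂, (R−Rᵀ)₁₃, (R−Rᵀ)₂₁) / (2 sinθ) = (-0.720327, -0.664506, -0.198897)
rvec = θ·k = (-0.504622, -0.465517, -0.139337)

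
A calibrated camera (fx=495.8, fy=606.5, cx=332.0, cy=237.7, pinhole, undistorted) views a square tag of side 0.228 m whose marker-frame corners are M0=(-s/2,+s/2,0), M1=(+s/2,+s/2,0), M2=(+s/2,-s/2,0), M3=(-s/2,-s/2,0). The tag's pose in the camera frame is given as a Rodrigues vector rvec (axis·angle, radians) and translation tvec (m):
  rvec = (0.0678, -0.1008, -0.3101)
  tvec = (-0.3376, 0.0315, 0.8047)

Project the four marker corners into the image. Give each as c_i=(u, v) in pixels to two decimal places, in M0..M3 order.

c0=(78.36, 369.64) c1=(214.52, 314.77) c2=(169.54, 153.44) c3=(28.99, 205.48)

Intrinsics K: fx=495.8, fy=606.5, cx=332.0, cy=237.7
Marker side s = 0.228 m; corners in marker frame (Z=0):
  M0 = (-0.1140, +0.1140, 0)
  M1 = (+0.1140, +0.1140, 0)
  M2 = (+0.1140, -0.1140, 0)
  M3 = (-0.1140, -0.1140, 0)
rvec = (0.0678, -0.1008, -0.3101), |rvec| = θ = 0.33305 rad = 19.082°
Rodrigues: sinθ=0.32692, 1−cosθ=0.05495; R = I + sinθ·[k]× + (1−cosθ)·[k]×²:
    [+0.94733 +0.30101 -0.10936]
    [-0.30778 +0.95008 -0.05107]
    [+0.08853 +0.08204 +0.99269]
t = (-0.3376, 0.0315, 0.8047) m
M0: Pc = R·M0+t = (-0.41128, +0.17490, +0.80396); u = 495.8·(-0.41128)/0.80396 + 332.0 = 78.3647, v = 606.5·(+0.17490)/0.80396 + 237.7 = 369.6408
M1: Pc = R·M1+t = (-0.19529, +0.10472, +0.82414); u = 495.8·(-0.19529)/0.82414 + 332.0 = 214.5154, v = 606.5·(+0.10472)/0.82414 + 237.7 = 314.7665
M2: Pc = R·M2+t = (-0.26392, -0.11190, +0.80544); u = 495.8·(-0.26392)/0.80544 + 332.0 = 169.5403, v = 606.5·(-0.11190)/0.80544 + 237.7 = 153.4410
M3: Pc = R·M3+t = (-0.47991, -0.04172, +0.78526); u = 495.8·(-0.47991)/0.78526 + 332.0 = 28.9904, v = 606.5·(-0.04172)/0.78526 + 237.7 = 205.4754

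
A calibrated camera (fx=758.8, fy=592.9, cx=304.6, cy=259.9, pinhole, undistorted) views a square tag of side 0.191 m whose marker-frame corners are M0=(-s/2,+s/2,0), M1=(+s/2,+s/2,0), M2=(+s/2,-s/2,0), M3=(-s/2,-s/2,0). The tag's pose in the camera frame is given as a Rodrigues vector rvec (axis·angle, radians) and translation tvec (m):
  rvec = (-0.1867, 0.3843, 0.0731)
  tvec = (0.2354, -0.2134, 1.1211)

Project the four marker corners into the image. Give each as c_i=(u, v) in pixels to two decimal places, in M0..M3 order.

c0=(395.65, 195.91) c1=(527.19, 195.34) c2=(534.71, 96.38) c3=(406.29, 103.04)

Intrinsics K: fx=758.8, fy=592.9, cx=304.6, cy=259.9
Marker side s = 0.191 m; corners in marker frame (Z=0):
  M0 = (-0.0955, +0.0955, 0)
  M1 = (+0.0955, +0.0955, 0)
  M2 = (+0.0955, -0.0955, 0)
  M3 = (-0.0955, -0.0955, 0)
rvec = (-0.1867, 0.3843, 0.0731), |rvec| = θ = 0.43346 rad = 24.835°
Rodrigues: sinθ=0.42001, 1−cosθ=0.09248; R = I + sinθ·[k]× + (1−cosθ)·[k]×²:
    [+0.92468 -0.10615 +0.36566]
    [+0.03552 +0.98021 +0.19474]
    [-0.37910 -0.16708 +0.91015]
t = (0.2354, -0.2134, 1.1211) m
M0: Pc = R·M0+t = (+0.13696, -0.12318, +1.14135); u = 758.8·(+0.13696)/1.14135 + 304.6 = 395.6524, v = 592.9·(-0.12318)/1.14135 + 259.9 = 195.9105
M1: Pc = R·M1+t = (+0.31357, -0.11640, +1.06894); u = 758.8·(+0.31357)/1.06894 + 304.6 = 527.1910, v = 592.9·(-0.11640)/1.06894 + 259.9 = 195.3385
M2: Pc = R·M2+t = (+0.33384, -0.30362, +1.10085); u = 758.8·(+0.33384)/1.10085 + 304.6 = 534.7131, v = 592.9·(-0.30362)/1.10085 + 259.9 = 96.3764
M3: Pc = R·M3+t = (+0.15723, -0.31040, +1.17326); u = 758.8·(+0.15723)/1.17326 + 304.6 = 406.2882, v = 592.9·(-0.31040)/1.17326 + 259.9 = 103.0401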